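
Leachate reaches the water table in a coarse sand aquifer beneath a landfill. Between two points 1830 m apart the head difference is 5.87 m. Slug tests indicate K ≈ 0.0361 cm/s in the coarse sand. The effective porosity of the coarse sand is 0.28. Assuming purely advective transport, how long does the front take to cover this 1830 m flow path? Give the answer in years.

14.0

Convert K: 0.0361 cm/s × 864 = 31.19 m/day.
Hydraulic gradient i = Δh / L = 5.87 / 1830 = 0.003208.
Darcy flux q = K · i = 31.19 × 0.003208 = 0.1000 m/day.
Seepage velocity v = q / n_e = 0.1000 / 0.28 = 0.3573 m/day.
Travel time t = L / v = 1830 / 0.3573 = 5122 days = 14.02 years.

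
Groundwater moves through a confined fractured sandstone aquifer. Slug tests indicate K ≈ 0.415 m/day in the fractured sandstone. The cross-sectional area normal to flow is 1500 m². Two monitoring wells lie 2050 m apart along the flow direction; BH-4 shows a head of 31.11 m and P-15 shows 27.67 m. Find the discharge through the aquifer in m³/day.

Hydraulic gradient i = (31.11 − 27.67) / 2050 = 3.44 / 2050 = 0.001678.
Darcy's law: Q = K · A · i = 0.4150 × 1500 × 0.001678 = 1.045 m³/day.

1.04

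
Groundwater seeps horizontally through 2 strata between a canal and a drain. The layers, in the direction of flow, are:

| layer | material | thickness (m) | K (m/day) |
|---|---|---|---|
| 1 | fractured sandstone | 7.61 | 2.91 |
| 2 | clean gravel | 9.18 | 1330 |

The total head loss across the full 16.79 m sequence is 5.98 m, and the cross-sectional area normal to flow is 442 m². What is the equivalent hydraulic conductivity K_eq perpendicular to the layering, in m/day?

Flow is perpendicular to layering, so the layers act in series and the equivalent K is the thickness-weighted harmonic mean.
Total thickness L = 7.61 + 9.18 = 16.79 m.
Σ(b_i/K_i) = 7.61/2.91 + 9.18/1330 = 2.622 d.
K_eq = L / Σ(b_i/K_i) = 16.79 / 2.622 = 6.403 m/day.

6.40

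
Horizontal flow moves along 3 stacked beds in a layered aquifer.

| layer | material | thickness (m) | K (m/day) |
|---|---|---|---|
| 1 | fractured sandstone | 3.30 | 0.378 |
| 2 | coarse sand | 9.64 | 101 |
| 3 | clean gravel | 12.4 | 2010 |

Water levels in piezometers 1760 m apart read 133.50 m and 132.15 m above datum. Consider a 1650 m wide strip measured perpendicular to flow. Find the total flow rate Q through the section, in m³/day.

Flow is parallel to layering, so each bed carries its own Darcy discharge and the transmissivities add.
Σ(K_i·b_i) = 0.378×3.30 + 101×9.64 + 2010×12.4 = 25899 m²/day.
Hydraulic gradient i = (133.50 − 132.15) / 1760 = 1.35 / 1760 = 0.0007670.
Q = Σ(K_i·b_i) · W · i = 25899 × 1650 × 0.0007670 = 32778 m³/day.

32800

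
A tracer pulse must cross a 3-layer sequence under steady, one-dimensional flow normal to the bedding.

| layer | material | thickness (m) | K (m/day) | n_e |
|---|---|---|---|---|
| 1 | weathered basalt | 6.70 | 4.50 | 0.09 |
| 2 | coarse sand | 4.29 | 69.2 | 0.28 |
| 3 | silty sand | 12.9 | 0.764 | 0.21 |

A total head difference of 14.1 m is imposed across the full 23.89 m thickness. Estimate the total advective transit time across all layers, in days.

5.90

With flow normal to the layers, continuity requires the same specific discharge q through every layer.
Σ(b_i/K_i) = 6.70/4.50 + 4.29/69.2 + 12.9/0.764 = 18.44 d.
q = Δh / Σ(b_i/K_i) = 14.1 / 18.44 = 0.7648 m/day.
In each layer the seepage velocity is v_i = q/n_i, so the layer transit time is t_i = b_i·n_i / q:
  layer 1 (weathered basalt): t_1 = 6.70 × 0.09 / 0.7648 = 0.7884 d
  layer 2 (coarse sand): t_2 = 4.29 × 0.28 / 0.7648 = 1.571 d
  layer 3 (silty sand): t_3 = 12.9 × 0.21 / 0.7648 = 3.542 d
Total t = Σ t_i = 5.901 days.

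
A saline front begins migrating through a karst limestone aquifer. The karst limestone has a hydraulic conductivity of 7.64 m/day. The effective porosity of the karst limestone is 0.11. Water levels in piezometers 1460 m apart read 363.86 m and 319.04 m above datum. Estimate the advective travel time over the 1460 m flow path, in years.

1.87

Hydraulic gradient i = (363.86 − 319.04) / 1460 = 44.82 / 1460 = 0.03070.
Darcy flux q = K · i = 7.640 × 0.03070 = 0.2345 m/day.
Seepage velocity v = q / n_e = 0.2345 / 0.11 = 2.132 m/day.
Travel time t = L / v = 1460 / 2.132 = 684.8 days = 1.875 years.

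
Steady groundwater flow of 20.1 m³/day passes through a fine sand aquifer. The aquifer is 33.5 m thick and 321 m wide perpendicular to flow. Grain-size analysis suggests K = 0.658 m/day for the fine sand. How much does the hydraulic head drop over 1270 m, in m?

Cross-sectional area A = 321 × 33.5 = 10754 m².
From Q = K·A·i, i = Q / (K·A) = 20.1 / (0.6580 × 10754) = 0.002841.
Head loss Δh = i · L = 0.002841 × 1270 = 3.608 m.

3.61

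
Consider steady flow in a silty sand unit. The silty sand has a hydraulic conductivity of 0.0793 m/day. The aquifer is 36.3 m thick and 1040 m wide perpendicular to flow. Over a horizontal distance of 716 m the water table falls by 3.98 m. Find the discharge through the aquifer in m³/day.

Cross-sectional area A = 1040 × 36.3 = 37752 m².
Hydraulic gradient i = Δh / L = 3.98 / 716 = 0.005559.
Darcy's law: Q = K · A · i = 0.07930 × 37752 × 0.005559 = 16.64 m³/day.

16.6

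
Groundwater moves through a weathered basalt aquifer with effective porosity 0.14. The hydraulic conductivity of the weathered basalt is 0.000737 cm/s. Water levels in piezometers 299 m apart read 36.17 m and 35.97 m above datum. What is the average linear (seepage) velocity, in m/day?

0.00304

Convert K: 0.000737 cm/s × 864 = 0.6368 m/day.
Hydraulic gradient i = (36.17 − 35.97) / 299 = 0.2 / 299 = 0.0006689.
Darcy flux q = K · i = 0.6368 × 0.0006689 = 0.0004259 m/day.
Seepage velocity v = q / n_e = 0.0004259 / 0.14 = 0.003042 m/day.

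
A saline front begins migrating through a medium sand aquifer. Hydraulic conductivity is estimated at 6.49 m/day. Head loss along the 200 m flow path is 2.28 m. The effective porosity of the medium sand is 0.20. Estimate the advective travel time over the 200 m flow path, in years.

Hydraulic gradient i = Δh / L = 2.28 / 200 = 0.01140.
Darcy flux q = K · i = 6.490 × 0.01140 = 0.07399 m/day.
Seepage velocity v = q / n_e = 0.07399 / 0.20 = 0.3699 m/day.
Travel time t = L / v = 200 / 0.3699 = 540.6 days = 1.480 years.

1.48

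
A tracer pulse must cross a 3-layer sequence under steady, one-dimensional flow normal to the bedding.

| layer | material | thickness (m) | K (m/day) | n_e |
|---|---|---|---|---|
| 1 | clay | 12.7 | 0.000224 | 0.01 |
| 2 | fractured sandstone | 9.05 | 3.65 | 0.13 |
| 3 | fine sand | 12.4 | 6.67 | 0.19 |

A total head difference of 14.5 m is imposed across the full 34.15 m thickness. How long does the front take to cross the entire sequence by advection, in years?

With flow normal to the layers, continuity requires the same specific discharge q through every layer.
Σ(b_i/K_i) = 12.7/0.000224 + 9.05/3.65 + 12.4/6.67 = 56701 d.
q = Δh / Σ(b_i/K_i) = 14.5 / 56701 = 0.0002557 m/day.
In each layer the seepage velocity is v_i = q/n_i, so the layer transit time is t_i = b_i·n_i / q:
  layer 1 (clay): t_1 = 12.7 × 0.01 / 0.0002557 = 496.6 d
  layer 2 (fractured sandstone): t_2 = 9.05 × 0.13 / 0.0002557 = 4601 d
  layer 3 (fine sand): t_3 = 12.4 × 0.19 / 0.0002557 = 9213 d
Total t = Σ t_i = 14310 days = 39.18 years.

39.2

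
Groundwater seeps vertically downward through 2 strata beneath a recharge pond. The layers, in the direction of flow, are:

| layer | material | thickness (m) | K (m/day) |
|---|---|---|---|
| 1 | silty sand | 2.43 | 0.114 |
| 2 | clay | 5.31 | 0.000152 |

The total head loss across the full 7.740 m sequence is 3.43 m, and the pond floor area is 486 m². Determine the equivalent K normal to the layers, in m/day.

0.000221

Flow is perpendicular to layering, so the layers act in series and the equivalent K is the thickness-weighted harmonic mean.
Total thickness L = 2.43 + 5.31 = 7.740 m.
Σ(b_i/K_i) = 2.43/0.114 + 5.31/0.000152 = 34956 d.
K_eq = L / Σ(b_i/K_i) = 7.740 / 34956 = 0.0002214 m/day.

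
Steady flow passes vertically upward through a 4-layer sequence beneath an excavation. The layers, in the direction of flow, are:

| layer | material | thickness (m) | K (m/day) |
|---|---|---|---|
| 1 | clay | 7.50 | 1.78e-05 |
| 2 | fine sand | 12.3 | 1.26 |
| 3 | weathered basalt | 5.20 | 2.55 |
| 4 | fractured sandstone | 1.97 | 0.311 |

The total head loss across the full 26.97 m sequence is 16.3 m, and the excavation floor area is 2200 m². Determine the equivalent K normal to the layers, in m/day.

Flow is perpendicular to layering, so the layers act in series and the equivalent K is the thickness-weighted harmonic mean.
Total thickness L = 7.50 + 12.3 + 5.20 + 1.97 = 26.97 m.
Σ(b_i/K_i) = 7.50/1.78e-05 + 12.3/1.26 + 5.20/2.55 + 1.97/0.311 = 4.214e+05 d.
K_eq = L / Σ(b_i/K_i) = 26.97 / 4.214e+05 = 6.401e-05 m/day.

6.40e-05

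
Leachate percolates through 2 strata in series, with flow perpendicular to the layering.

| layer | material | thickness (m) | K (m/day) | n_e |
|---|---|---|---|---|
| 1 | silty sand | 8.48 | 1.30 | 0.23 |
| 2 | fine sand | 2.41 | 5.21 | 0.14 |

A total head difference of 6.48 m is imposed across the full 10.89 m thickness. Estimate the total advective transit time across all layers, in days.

With flow normal to the layers, continuity requires the same specific discharge q through every layer.
Σ(b_i/K_i) = 8.48/1.30 + 2.41/5.21 = 6.986 d.
q = Δh / Σ(b_i/K_i) = 6.48 / 6.986 = 0.9276 m/day.
In each layer the seepage velocity is v_i = q/n_i, so the layer transit time is t_i = b_i·n_i / q:
  layer 1 (silty sand): t_1 = 8.48 × 0.23 / 0.9276 = 2.103 d
  layer 2 (fine sand): t_2 = 2.41 × 0.14 / 0.9276 = 0.3637 d
Total t = Σ t_i = 2.466 days.

2.47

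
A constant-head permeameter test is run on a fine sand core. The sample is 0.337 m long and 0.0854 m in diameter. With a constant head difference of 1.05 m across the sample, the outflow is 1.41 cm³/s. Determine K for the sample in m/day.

Cross-sectional area A = π·(d/2)² = π × (0.0854/2)² = 0.005728 m².
Convert discharge: 1.41 cm³/s = 1.410e-06 m³/s.
Darcy's law rearranged: K = Q·L / (A·Δh) = 1.410e-06 × 0.337 / (0.005728 × 1.05) = 7.900e-05 m/s = 6.826 m/day.

6.83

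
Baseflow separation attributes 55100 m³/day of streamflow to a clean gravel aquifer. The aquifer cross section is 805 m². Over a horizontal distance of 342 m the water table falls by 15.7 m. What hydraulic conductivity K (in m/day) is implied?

Hydraulic gradient i = Δh / L = 15.7 / 342 = 0.04591.
From Q = K·A·i, K = Q / (A·i) = 55100 / (805.0 × 0.04591) = 1491 m/day.

1490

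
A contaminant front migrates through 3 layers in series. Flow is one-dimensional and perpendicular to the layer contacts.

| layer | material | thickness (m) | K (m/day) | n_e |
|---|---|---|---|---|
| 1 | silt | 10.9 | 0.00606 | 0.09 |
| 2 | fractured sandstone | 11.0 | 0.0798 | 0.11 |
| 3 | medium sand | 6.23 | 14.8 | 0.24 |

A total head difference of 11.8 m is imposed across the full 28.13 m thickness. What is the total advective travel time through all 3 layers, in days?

With flow normal to the layers, continuity requires the same specific discharge q through every layer.
Σ(b_i/K_i) = 10.9/0.00606 + 11.0/0.0798 + 6.23/14.8 = 1937 d.
q = Δh / Σ(b_i/K_i) = 11.8 / 1937 = 0.006092 m/day.
In each layer the seepage velocity is v_i = q/n_i, so the layer transit time is t_i = b_i·n_i / q:
  layer 1 (silt): t_1 = 10.9 × 0.09 / 0.006092 = 161.0 d
  layer 2 (fractured sandstone): t_2 = 11.0 × 0.11 / 0.006092 = 198.6 d
  layer 3 (medium sand): t_3 = 6.23 × 0.24 / 0.006092 = 245.4 d
Total t = Σ t_i = 605.1 days.

605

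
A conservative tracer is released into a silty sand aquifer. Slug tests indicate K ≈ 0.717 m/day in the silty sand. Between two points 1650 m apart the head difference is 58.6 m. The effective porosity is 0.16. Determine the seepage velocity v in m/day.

0.159

Hydraulic gradient i = Δh / L = 58.6 / 1650 = 0.03552.
Darcy flux q = K · i = 0.7170 × 0.03552 = 0.02546 m/day.
Seepage velocity v = q / n_e = 0.02546 / 0.16 = 0.1592 m/day.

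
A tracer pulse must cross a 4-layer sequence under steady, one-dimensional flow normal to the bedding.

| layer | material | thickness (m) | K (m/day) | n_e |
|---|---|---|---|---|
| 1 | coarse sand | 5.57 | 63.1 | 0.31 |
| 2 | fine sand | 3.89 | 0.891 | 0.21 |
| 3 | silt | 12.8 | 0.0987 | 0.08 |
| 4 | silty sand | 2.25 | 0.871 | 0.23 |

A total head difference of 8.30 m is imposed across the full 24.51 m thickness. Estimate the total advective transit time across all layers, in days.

With flow normal to the layers, continuity requires the same specific discharge q through every layer.
Σ(b_i/K_i) = 5.57/63.1 + 3.89/0.891 + 12.8/0.0987 + 2.25/0.871 = 136.7 d.
q = Δh / Σ(b_i/K_i) = 8.30 / 136.7 = 0.06071 m/day.
In each layer the seepage velocity is v_i = q/n_i, so the layer transit time is t_i = b_i·n_i / q:
  layer 1 (coarse sand): t_1 = 5.57 × 0.31 / 0.06071 = 28.44 d
  layer 2 (fine sand): t_2 = 3.89 × 0.21 / 0.06071 = 13.46 d
  layer 3 (silt): t_3 = 12.8 × 0.08 / 0.06071 = 16.87 d
  layer 4 (silty sand): t_4 = 2.25 × 0.23 / 0.06071 = 8.525 d
Total t = Σ t_i = 67.29 days.

67.3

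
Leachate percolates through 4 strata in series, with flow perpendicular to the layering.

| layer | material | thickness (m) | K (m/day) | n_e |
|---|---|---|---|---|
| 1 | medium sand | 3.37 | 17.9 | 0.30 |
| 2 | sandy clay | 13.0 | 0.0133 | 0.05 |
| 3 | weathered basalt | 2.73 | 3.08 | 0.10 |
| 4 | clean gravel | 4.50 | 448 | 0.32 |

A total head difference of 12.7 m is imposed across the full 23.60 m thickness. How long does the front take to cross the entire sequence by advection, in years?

0.712

With flow normal to the layers, continuity requires the same specific discharge q through every layer.
Σ(b_i/K_i) = 3.37/17.9 + 13.0/0.0133 + 2.73/3.08 + 4.50/448 = 978.5 d.
q = Δh / Σ(b_i/K_i) = 12.7 / 978.5 = 0.01298 m/day.
In each layer the seepage velocity is v_i = q/n_i, so the layer transit time is t_i = b_i·n_i / q:
  layer 1 (medium sand): t_1 = 3.37 × 0.30 / 0.01298 = 77.90 d
  layer 2 (sandy clay): t_2 = 13.0 × 0.05 / 0.01298 = 50.08 d
  layer 3 (weathered basalt): t_3 = 2.73 × 0.10 / 0.01298 = 21.03 d
  layer 4 (clean gravel): t_4 = 4.50 × 0.32 / 0.01298 = 111.0 d
Total t = Σ t_i = 260.0 days = 0.7117 years.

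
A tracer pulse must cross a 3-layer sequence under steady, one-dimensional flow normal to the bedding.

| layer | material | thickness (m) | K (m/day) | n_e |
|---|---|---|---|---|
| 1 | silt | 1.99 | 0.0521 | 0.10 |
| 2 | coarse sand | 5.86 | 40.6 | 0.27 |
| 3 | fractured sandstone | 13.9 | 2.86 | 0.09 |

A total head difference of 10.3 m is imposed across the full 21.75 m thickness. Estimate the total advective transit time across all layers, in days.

With flow normal to the layers, continuity requires the same specific discharge q through every layer.
Σ(b_i/K_i) = 1.99/0.0521 + 5.86/40.6 + 13.9/2.86 = 43.20 d.
q = Δh / Σ(b_i/K_i) = 10.3 / 43.20 = 0.2384 m/day.
In each layer the seepage velocity is v_i = q/n_i, so the layer transit time is t_i = b_i·n_i / q:
  layer 1 (silt): t_1 = 1.99 × 0.10 / 0.2384 = 0.8346 d
  layer 2 (coarse sand): t_2 = 5.86 × 0.27 / 0.2384 = 6.636 d
  layer 3 (fractured sandstone): t_3 = 13.9 × 0.09 / 0.2384 = 5.247 d
Total t = Σ t_i = 12.72 days.

12.7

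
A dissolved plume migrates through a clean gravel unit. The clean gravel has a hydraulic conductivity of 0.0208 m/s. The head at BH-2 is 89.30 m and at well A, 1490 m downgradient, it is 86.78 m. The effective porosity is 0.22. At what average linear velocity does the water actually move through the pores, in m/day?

13.8

Convert K: 0.0208 m/s × 86400 = 1797 m/day.
Hydraulic gradient i = (89.30 − 86.78) / 1490 = 2.52 / 1490 = 0.001691.
Darcy flux q = K · i = 1797 × 0.001691 = 3.039 m/day.
Seepage velocity v = q / n_e = 3.039 / 0.22 = 13.82 m/day.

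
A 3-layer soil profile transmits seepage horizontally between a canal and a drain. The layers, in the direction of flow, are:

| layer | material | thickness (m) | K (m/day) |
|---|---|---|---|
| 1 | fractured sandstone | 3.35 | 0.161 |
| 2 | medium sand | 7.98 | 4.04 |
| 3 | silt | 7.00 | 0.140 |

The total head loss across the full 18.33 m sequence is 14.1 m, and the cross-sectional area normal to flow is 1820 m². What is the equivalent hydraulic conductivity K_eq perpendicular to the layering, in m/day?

Flow is perpendicular to layering, so the layers act in series and the equivalent K is the thickness-weighted harmonic mean.
Total thickness L = 3.35 + 7.98 + 7.00 = 18.33 m.
Σ(b_i/K_i) = 3.35/0.161 + 7.98/4.04 + 7.00/0.140 = 72.78 d.
K_eq = L / Σ(b_i/K_i) = 18.33 / 72.78 = 0.2518 m/day.

0.252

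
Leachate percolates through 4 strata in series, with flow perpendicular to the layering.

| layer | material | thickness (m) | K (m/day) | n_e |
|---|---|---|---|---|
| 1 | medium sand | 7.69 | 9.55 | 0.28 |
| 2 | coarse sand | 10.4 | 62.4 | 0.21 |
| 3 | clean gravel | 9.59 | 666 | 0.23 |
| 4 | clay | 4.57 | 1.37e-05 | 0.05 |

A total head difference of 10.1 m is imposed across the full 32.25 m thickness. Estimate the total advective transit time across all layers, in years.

With flow normal to the layers, continuity requires the same specific discharge q through every layer.
Σ(b_i/K_i) = 7.69/9.55 + 10.4/62.4 + 9.59/666 + 4.57/1.37e-05 = 3.336e+05 d.
q = Δh / Σ(b_i/K_i) = 10.1 / 3.336e+05 = 3.028e-05 m/day.
In each layer the seepage velocity is v_i = q/n_i, so the layer transit time is t_i = b_i·n_i / q:
  layer 1 (medium sand): t_1 = 7.69 × 0.28 / 3.028e-05 = 71115 d
  layer 2 (coarse sand): t_2 = 10.4 × 0.21 / 3.028e-05 = 72132 d
  layer 3 (clean gravel): t_3 = 9.59 × 0.23 / 3.028e-05 = 72849 d
  layer 4 (clay): t_4 = 4.57 × 0.05 / 3.028e-05 = 7547 d
Total t = Σ t_i = 2.236e+05 days = 612.3 years.

612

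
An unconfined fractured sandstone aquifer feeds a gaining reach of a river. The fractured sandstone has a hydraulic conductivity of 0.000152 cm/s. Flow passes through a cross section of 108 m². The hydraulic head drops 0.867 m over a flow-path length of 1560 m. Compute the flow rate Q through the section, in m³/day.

0.00788

Convert K: 0.000152 cm/s × 864 = 0.1313 m/day.
Hydraulic gradient i = Δh / L = 0.867 / 1560 = 0.0005558.
Darcy's law: Q = K · A · i = 0.1313 × 108.0 × 0.0005558 = 0.007883 m³/day.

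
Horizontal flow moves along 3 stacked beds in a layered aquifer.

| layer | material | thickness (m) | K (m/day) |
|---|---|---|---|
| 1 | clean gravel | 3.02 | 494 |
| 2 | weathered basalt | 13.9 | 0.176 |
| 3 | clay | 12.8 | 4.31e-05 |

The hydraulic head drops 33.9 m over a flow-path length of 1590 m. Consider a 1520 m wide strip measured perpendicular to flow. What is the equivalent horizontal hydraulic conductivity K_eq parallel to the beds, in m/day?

50.3

Flow is parallel to layering, so each bed carries its own Darcy discharge and the transmissivities add.
Σ(K_i·b_i) = 494×3.02 + 0.176×13.9 + 4.31e-05×12.8 = 1494 m²/day.
Total thickness b = 29.72 m, so K_eq = Σ(K_i·b_i)/b = 50.28 m/day.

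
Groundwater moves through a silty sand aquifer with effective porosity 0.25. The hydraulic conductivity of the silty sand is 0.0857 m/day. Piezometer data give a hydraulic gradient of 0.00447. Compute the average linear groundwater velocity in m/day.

Hydraulic gradient i = 0.00447.
Darcy flux q = K · i = 0.08570 × 0.004470 = 0.0003831 m/day.
Seepage velocity v = q / n_e = 0.0003831 / 0.25 = 0.001532 m/day.

0.00153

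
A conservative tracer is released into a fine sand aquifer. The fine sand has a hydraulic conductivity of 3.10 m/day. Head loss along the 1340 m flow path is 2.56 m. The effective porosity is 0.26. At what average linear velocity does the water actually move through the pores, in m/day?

Hydraulic gradient i = Δh / L = 2.56 / 1340 = 0.001910.
Darcy flux q = K · i = 3.100 × 0.001910 = 0.005922 m/day.
Seepage velocity v = q / n_e = 0.005922 / 0.26 = 0.02278 m/day.

0.0228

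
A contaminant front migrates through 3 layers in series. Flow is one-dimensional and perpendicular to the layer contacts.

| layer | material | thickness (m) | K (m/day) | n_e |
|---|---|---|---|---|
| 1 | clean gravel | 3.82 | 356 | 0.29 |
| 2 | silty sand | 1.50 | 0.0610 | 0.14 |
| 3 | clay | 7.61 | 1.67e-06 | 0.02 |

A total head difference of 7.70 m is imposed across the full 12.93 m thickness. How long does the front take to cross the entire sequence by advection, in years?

2380

With flow normal to the layers, continuity requires the same specific discharge q through every layer.
Σ(b_i/K_i) = 3.82/356 + 1.50/0.0610 + 7.61/1.67e-06 = 4.557e+06 d.
q = Δh / Σ(b_i/K_i) = 7.70 / 4.557e+06 = 1.690e-06 m/day.
In each layer the seepage velocity is v_i = q/n_i, so the layer transit time is t_i = b_i·n_i / q:
  layer 1 (clean gravel): t_1 = 3.82 × 0.29 / 1.690e-06 = 6.556e+05 d
  layer 2 (silty sand): t_2 = 1.50 × 0.14 / 1.690e-06 = 1.243e+05 d
  layer 3 (clay): t_3 = 7.61 × 0.02 / 1.690e-06 = 90073 d
Total t = Σ t_i = 8.700e+05 days = 2382 years.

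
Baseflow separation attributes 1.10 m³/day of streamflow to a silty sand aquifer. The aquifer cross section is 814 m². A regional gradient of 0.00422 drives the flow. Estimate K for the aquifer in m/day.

Hydraulic gradient i = 0.00422.
From Q = K·A·i, K = Q / (A·i) = 1.10 / (814.0 × 0.004220) = 0.3202 m/day.

0.320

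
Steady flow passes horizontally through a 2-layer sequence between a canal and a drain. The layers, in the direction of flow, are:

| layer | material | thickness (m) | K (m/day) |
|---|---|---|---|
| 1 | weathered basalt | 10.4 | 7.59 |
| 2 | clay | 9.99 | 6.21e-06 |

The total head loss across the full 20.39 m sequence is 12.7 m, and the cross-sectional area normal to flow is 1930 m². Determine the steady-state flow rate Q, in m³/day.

Flow is perpendicular to layering, so the layers act in series and the equivalent K is the thickness-weighted harmonic mean.
Total thickness L = 10.4 + 9.99 = 20.39 m.
Σ(b_i/K_i) = 10.4/7.59 + 9.99/6.21e-06 = 1.609e+06 d.
K_eq = L / Σ(b_i/K_i) = 20.39 / 1.609e+06 = 1.267e-05 m/day.
Q = K_eq · A · (Δh/L) = 1.267e-05 × 1930 × (12.7/20.39) = 0.01524 m³/day.

0.0152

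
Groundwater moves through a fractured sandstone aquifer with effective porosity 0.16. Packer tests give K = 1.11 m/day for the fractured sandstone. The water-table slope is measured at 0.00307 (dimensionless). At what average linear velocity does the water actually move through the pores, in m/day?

0.0213

Hydraulic gradient i = 0.00307.
Darcy flux q = K · i = 1.110 × 0.003070 = 0.003408 m/day.
Seepage velocity v = q / n_e = 0.003408 / 0.16 = 0.02130 m/day.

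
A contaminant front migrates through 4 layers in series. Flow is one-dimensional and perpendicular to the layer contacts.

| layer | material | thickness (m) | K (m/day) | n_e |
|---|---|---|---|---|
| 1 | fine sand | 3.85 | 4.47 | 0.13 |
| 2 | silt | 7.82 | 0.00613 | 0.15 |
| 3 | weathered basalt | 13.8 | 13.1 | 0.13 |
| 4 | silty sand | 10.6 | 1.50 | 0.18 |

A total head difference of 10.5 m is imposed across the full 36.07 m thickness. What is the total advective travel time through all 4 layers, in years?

With flow normal to the layers, continuity requires the same specific discharge q through every layer.
Σ(b_i/K_i) = 3.85/4.47 + 7.82/0.00613 + 13.8/13.1 + 10.6/1.50 = 1285 d.
q = Δh / Σ(b_i/K_i) = 10.5 / 1285 = 0.008173 m/day.
In each layer the seepage velocity is v_i = q/n_i, so the layer transit time is t_i = b_i·n_i / q:
  layer 1 (fine sand): t_1 = 3.85 × 0.13 / 0.008173 = 61.24 d
  layer 2 (silt): t_2 = 7.82 × 0.15 / 0.008173 = 143.5 d
  layer 3 (weathered basalt): t_3 = 13.8 × 0.13 / 0.008173 = 219.5 d
  layer 4 (silty sand): t_4 = 10.6 × 0.18 / 0.008173 = 233.4 d
Total t = Σ t_i = 657.7 days = 1.801 years.

1.80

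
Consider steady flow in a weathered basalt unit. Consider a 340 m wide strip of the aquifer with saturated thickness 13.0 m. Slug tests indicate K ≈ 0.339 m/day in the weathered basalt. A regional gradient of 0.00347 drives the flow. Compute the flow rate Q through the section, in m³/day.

Cross-sectional area A = 340 × 13.0 = 4420 m².
Hydraulic gradient i = 0.00347.
Darcy's law: Q = K · A · i = 0.3390 × 4420 × 0.003470 = 5.199 m³/day.

5.20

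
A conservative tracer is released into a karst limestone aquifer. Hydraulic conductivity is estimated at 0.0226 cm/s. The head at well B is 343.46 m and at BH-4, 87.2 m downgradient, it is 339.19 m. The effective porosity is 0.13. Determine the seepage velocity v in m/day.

Convert K: 0.0226 cm/s × 864 = 19.53 m/day.
Hydraulic gradient i = (343.46 − 339.19) / 87.2 = 4.27 / 87.2 = 0.04897.
Darcy flux q = K · i = 19.53 × 0.04897 = 0.9562 m/day.
Seepage velocity v = q / n_e = 0.9562 / 0.13 = 7.355 m/day.

7.36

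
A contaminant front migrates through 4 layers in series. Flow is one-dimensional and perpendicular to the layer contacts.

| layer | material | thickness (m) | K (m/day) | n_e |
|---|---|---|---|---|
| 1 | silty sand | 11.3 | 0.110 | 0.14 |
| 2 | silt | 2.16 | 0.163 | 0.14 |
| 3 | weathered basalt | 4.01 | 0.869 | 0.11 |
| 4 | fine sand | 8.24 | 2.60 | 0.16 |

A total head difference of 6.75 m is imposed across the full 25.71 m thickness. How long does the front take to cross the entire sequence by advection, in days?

With flow normal to the layers, continuity requires the same specific discharge q through every layer.
Σ(b_i/K_i) = 11.3/0.110 + 2.16/0.163 + 4.01/0.869 + 8.24/2.60 = 123.8 d.
q = Δh / Σ(b_i/K_i) = 6.75 / 123.8 = 0.05454 m/day.
In each layer the seepage velocity is v_i = q/n_i, so the layer transit time is t_i = b_i·n_i / q:
  layer 1 (silty sand): t_1 = 11.3 × 0.14 / 0.05454 = 29.01 d
  layer 2 (silt): t_2 = 2.16 × 0.14 / 0.05454 = 5.545 d
  layer 3 (weathered basalt): t_3 = 4.01 × 0.11 / 0.05454 = 8.088 d
  layer 4 (fine sand): t_4 = 8.24 × 0.16 / 0.05454 = 24.17 d
Total t = Σ t_i = 66.81 days.

66.8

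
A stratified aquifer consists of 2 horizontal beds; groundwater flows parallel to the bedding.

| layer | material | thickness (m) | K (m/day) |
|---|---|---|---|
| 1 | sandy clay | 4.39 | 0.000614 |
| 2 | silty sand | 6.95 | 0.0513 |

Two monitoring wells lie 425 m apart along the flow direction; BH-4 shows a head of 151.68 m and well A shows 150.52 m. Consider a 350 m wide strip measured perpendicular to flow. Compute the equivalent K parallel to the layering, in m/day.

Flow is parallel to layering, so each bed carries its own Darcy discharge and the transmissivities add.
Σ(K_i·b_i) = 0.000614×4.39 + 0.0513×6.95 = 0.3592 m²/day.
Total thickness b = 11.34 m, so K_eq = Σ(K_i·b_i)/b = 0.03168 m/day.

0.0317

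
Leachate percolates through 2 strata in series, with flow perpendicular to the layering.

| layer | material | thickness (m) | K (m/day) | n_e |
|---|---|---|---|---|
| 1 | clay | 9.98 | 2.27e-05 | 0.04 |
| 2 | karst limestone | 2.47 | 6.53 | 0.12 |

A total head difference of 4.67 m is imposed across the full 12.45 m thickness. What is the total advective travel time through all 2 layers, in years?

179

With flow normal to the layers, continuity requires the same specific discharge q through every layer.
Σ(b_i/K_i) = 9.98/2.27e-05 + 2.47/6.53 = 4.396e+05 d.
q = Δh / Σ(b_i/K_i) = 4.67 / 4.396e+05 = 1.062e-05 m/day.
In each layer the seepage velocity is v_i = q/n_i, so the layer transit time is t_i = b_i·n_i / q:
  layer 1 (clay): t_1 = 9.98 × 0.04 / 1.062e-05 = 37582 d
  layer 2 (karst limestone): t_2 = 2.47 × 0.12 / 1.062e-05 = 27904 d
Total t = Σ t_i = 65486 days = 179.3 years.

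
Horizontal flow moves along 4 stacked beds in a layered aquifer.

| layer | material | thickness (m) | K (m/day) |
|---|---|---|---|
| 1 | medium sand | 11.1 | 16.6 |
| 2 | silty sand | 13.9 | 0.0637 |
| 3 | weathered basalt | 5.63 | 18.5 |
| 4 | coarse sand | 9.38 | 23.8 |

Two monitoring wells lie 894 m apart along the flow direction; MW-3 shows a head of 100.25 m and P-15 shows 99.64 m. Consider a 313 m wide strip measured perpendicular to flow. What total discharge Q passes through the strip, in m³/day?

109

Flow is parallel to layering, so each bed carries its own Darcy discharge and the transmissivities add.
Σ(K_i·b_i) = 16.6×11.1 + 0.0637×13.9 + 18.5×5.63 + 23.8×9.38 = 512.5 m²/day.
Hydraulic gradient i = (100.25 − 99.64) / 894 = 0.61 / 894 = 0.0006823.
Q = Σ(K_i·b_i) · W · i = 512.5 × 313 × 0.0006823 = 109.5 m³/day.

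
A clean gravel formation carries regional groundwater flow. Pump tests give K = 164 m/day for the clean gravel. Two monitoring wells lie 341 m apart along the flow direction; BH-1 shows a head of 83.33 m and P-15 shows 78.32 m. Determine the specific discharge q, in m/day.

2.41

Hydraulic gradient i = (83.33 − 78.32) / 341 = 5.01 / 341 = 0.01469.
Specific discharge q = K · i = 164.0 × 0.01469 = 2.410 m/day.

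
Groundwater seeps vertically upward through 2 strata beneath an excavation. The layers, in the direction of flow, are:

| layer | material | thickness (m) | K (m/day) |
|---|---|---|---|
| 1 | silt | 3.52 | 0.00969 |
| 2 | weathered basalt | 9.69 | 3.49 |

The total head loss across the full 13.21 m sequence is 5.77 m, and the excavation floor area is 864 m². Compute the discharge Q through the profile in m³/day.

13.6

Flow is perpendicular to layering, so the layers act in series and the equivalent K is the thickness-weighted harmonic mean.
Total thickness L = 3.52 + 9.69 = 13.21 m.
Σ(b_i/K_i) = 3.52/0.00969 + 9.69/3.49 = 366.0 d.
K_eq = L / Σ(b_i/K_i) = 13.21 / 366.0 = 0.03609 m/day.
Q = K_eq · A · (Δh/L) = 0.03609 × 864 × (5.77/13.21) = 13.62 m³/day.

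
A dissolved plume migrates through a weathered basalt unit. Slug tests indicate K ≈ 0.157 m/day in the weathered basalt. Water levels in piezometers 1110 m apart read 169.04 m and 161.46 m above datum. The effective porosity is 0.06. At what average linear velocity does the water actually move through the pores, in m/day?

Hydraulic gradient i = (169.04 − 161.46) / 1110 = 7.58 / 1110 = 0.006829.
Darcy flux q = K · i = 0.1570 × 0.006829 = 0.001072 m/day.
Seepage velocity v = q / n_e = 0.001072 / 0.06 = 0.01787 m/day.

0.0179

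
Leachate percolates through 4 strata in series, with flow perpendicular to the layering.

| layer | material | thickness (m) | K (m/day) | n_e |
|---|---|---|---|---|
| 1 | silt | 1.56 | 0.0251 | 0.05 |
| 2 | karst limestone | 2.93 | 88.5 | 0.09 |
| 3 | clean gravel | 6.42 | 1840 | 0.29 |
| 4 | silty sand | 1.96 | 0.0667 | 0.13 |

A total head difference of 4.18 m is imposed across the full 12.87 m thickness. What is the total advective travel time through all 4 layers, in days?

With flow normal to the layers, continuity requires the same specific discharge q through every layer.
Σ(b_i/K_i) = 1.56/0.0251 + 2.93/88.5 + 6.42/1840 + 1.96/0.0667 = 91.57 d.
q = Δh / Σ(b_i/K_i) = 4.18 / 91.57 = 0.04565 m/day.
In each layer the seepage velocity is v_i = q/n_i, so the layer transit time is t_i = b_i·n_i / q:
  layer 1 (silt): t_1 = 1.56 × 0.05 / 0.04565 = 1.709 d
  layer 2 (karst limestone): t_2 = 2.93 × 0.09 / 0.04565 = 5.777 d
  layer 3 (clean gravel): t_3 = 6.42 × 0.29 / 0.04565 = 40.79 d
  layer 4 (silty sand): t_4 = 1.96 × 0.13 / 0.04565 = 5.582 d
Total t = Σ t_i = 53.86 days.

53.9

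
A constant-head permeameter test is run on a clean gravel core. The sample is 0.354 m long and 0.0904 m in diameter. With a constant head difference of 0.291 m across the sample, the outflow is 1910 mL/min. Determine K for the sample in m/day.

521

Cross-sectional area A = π·(d/2)² = π × (0.0904/2)² = 0.006418 m².
Convert discharge: 1910 mL/min = 3.183e-05 m³/s.
Darcy's law rearranged: K = Q·L / (A·Δh) = 3.183e-05 × 0.354 / (0.006418 × 0.291) = 0.006033 m/s = 521.3 m/day.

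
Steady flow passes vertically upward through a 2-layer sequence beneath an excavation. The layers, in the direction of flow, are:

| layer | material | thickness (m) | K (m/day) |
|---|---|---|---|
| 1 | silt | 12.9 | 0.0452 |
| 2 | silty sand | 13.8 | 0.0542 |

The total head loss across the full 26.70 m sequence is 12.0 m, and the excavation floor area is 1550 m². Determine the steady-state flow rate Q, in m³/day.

34.4

Flow is perpendicular to layering, so the layers act in series and the equivalent K is the thickness-weighted harmonic mean.
Total thickness L = 12.9 + 13.8 = 26.70 m.
Σ(b_i/K_i) = 12.9/0.0452 + 13.8/0.0542 = 540.0 d.
K_eq = L / Σ(b_i/K_i) = 26.70 / 540.0 = 0.04944 m/day.
Q = K_eq · A · (Δh/L) = 0.04944 × 1550 × (12.0/26.70) = 34.44 m³/day.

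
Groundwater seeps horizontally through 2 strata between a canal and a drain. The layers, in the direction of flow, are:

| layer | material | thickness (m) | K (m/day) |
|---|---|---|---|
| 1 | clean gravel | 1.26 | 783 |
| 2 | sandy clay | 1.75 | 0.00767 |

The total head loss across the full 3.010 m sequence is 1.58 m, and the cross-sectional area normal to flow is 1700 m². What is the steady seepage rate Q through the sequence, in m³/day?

Flow is perpendicular to layering, so the layers act in series and the equivalent K is the thickness-weighted harmonic mean.
Total thickness L = 1.26 + 1.75 = 3.010 m.
Σ(b_i/K_i) = 1.26/783 + 1.75/0.00767 = 228.2 d.
K_eq = L / Σ(b_i/K_i) = 3.010 / 228.2 = 0.01319 m/day.
Q = K_eq · A · (Δh/L) = 0.01319 × 1700 × (1.58/3.010) = 11.77 m³/day.

11.8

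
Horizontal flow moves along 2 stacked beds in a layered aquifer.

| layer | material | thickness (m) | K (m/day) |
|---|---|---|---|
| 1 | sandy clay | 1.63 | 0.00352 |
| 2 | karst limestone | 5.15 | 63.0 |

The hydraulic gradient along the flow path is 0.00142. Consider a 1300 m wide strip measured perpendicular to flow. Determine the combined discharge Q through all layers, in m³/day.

Flow is parallel to layering, so each bed carries its own Darcy discharge and the transmissivities add.
Σ(K_i·b_i) = 0.00352×1.63 + 63.0×5.15 = 324.5 m²/day.
Hydraulic gradient i = 0.00142.
Q = Σ(K_i·b_i) · W · i = 324.5 × 1300 × 0.001420 = 598.9 m³/day.

599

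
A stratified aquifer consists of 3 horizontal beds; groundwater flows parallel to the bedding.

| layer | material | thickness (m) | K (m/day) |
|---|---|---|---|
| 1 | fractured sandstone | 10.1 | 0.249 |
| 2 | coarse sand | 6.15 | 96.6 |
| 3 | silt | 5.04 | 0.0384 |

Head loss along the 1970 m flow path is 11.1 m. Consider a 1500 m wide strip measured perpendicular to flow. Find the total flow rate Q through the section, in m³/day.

Flow is parallel to layering, so each bed carries its own Darcy discharge and the transmissivities add.
Σ(K_i·b_i) = 0.249×10.1 + 96.6×6.15 + 0.0384×5.04 = 596.8 m²/day.
Hydraulic gradient i = Δh / L = 11.1 / 1970 = 0.005635.
Q = Σ(K_i·b_i) · W · i = 596.8 × 1500 × 0.005635 = 5044 m³/day.

5040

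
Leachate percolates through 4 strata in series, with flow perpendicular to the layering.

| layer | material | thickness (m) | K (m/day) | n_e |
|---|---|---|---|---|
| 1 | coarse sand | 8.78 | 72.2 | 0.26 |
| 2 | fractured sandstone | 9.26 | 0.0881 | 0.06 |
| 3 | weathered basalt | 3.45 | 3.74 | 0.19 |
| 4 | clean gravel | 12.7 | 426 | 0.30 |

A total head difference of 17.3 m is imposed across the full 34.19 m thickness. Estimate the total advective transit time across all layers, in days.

44.8

With flow normal to the layers, continuity requires the same specific discharge q through every layer.
Σ(b_i/K_i) = 8.78/72.2 + 9.26/0.0881 + 3.45/3.74 + 12.7/426 = 106.2 d.
q = Δh / Σ(b_i/K_i) = 17.3 / 106.2 = 0.1629 m/day.
In each layer the seepage velocity is v_i = q/n_i, so the layer transit time is t_i = b_i·n_i / q:
  layer 1 (coarse sand): t_1 = 8.78 × 0.26 / 0.1629 = 14.01 d
  layer 2 (fractured sandstone): t_2 = 9.26 × 0.06 / 0.1629 = 3.410 d
  layer 3 (weathered basalt): t_3 = 3.45 × 0.19 / 0.1629 = 4.023 d
  layer 4 (clean gravel): t_4 = 12.7 × 0.30 / 0.1629 = 23.38 d
Total t = Σ t_i = 44.83 days.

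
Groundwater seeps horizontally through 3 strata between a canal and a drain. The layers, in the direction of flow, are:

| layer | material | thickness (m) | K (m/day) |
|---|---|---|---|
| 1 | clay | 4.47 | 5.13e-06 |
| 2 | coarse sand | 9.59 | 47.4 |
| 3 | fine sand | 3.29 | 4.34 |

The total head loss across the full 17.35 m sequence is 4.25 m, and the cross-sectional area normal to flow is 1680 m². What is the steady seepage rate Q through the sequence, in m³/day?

Flow is perpendicular to layering, so the layers act in series and the equivalent K is the thickness-weighted harmonic mean.
Total thickness L = 4.47 + 9.59 + 3.29 = 17.35 m.
Σ(b_i/K_i) = 4.47/5.13e-06 + 9.59/47.4 + 3.29/4.34 = 8.713e+05 d.
K_eq = L / Σ(b_i/K_i) = 17.35 / 8.713e+05 = 1.991e-05 m/day.
Q = K_eq · A · (Δh/L) = 1.991e-05 × 1680 × (4.25/17.35) = 0.008194 m³/day.

0.00819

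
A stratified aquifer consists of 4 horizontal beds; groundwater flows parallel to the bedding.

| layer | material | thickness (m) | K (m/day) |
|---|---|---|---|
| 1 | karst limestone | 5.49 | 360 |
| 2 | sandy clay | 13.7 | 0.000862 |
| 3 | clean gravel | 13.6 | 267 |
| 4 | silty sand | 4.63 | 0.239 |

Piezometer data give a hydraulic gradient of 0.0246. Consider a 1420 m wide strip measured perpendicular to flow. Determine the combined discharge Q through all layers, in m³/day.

Flow is parallel to layering, so each bed carries its own Darcy discharge and the transmissivities add.
Σ(K_i·b_i) = 360×5.49 + 0.000862×13.7 + 267×13.6 + 0.239×4.63 = 5609 m²/day.
Hydraulic gradient i = 0.0246.
Q = Σ(K_i·b_i) · W · i = 5609 × 1420 × 0.02460 = 1.959e+05 m³/day.

196000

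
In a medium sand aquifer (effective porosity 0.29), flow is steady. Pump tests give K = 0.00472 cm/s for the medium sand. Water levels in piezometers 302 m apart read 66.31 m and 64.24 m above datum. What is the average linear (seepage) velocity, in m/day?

0.0964

Convert K: 0.00472 cm/s × 864 = 4.078 m/day.
Hydraulic gradient i = (66.31 − 64.24) / 302 = 2.07 / 302 = 0.006854.
Darcy flux q = K · i = 4.078 × 0.006854 = 0.02795 m/day.
Seepage velocity v = q / n_e = 0.02795 / 0.29 = 0.09639 m/day.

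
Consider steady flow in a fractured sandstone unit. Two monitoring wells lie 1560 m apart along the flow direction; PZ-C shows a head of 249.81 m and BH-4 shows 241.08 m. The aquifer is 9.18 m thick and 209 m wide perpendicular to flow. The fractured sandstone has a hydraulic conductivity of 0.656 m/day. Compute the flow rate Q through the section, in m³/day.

7.04

Cross-sectional area A = 209 × 9.18 = 1919 m².
Hydraulic gradient i = (249.81 − 241.08) / 1560 = 8.73 / 1560 = 0.005596.
Darcy's law: Q = K · A · i = 0.6560 × 1919 × 0.005596 = 7.043 m³/day.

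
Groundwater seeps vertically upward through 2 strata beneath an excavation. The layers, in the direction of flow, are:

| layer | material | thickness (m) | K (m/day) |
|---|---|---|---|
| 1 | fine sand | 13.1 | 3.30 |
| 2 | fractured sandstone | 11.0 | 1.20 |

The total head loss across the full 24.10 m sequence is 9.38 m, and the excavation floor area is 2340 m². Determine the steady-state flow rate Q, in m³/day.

1670

Flow is perpendicular to layering, so the layers act in series and the equivalent K is the thickness-weighted harmonic mean.
Total thickness L = 13.1 + 11.0 = 24.10 m.
Σ(b_i/K_i) = 13.1/3.30 + 11.0/1.20 = 13.14 d.
K_eq = L / Σ(b_i/K_i) = 24.10 / 13.14 = 1.835 m/day.
Q = K_eq · A · (Δh/L) = 1.835 × 2340 × (9.38/24.10) = 1671 m³/day.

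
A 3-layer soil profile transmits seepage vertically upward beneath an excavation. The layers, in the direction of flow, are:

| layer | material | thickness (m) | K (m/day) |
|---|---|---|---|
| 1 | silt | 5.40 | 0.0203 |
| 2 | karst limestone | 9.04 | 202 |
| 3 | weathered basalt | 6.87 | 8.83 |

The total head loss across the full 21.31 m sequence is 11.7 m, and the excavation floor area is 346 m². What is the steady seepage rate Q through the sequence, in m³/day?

Flow is perpendicular to layering, so the layers act in series and the equivalent K is the thickness-weighted harmonic mean.
Total thickness L = 5.40 + 9.04 + 6.87 = 21.31 m.
Σ(b_i/K_i) = 5.40/0.0203 + 9.04/202 + 6.87/8.83 = 266.8 d.
K_eq = L / Σ(b_i/K_i) = 21.31 / 266.8 = 0.07986 m/day.
Q = K_eq · A · (Δh/L) = 0.07986 × 346 × (11.7/21.31) = 15.17 m³/day.

15.2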